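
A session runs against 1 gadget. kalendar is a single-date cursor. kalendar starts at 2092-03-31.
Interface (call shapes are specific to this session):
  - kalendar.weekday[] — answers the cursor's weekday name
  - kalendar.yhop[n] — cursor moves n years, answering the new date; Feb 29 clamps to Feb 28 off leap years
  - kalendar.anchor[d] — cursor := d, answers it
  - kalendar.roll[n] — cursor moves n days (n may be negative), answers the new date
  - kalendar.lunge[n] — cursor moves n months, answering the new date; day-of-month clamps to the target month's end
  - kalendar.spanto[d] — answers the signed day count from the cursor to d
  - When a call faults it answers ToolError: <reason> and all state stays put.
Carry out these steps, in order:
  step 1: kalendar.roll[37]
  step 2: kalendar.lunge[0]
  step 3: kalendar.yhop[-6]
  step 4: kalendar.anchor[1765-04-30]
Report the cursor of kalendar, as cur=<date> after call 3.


Now I run kalendar.roll(n: 37), giving 2092-05-07.
Using kalendar.lunge(n: 0), — result: 2092-05-07.
I run kalendar.yhop(n: -6), which returns 2086-05-07.
Next I call kalendar.anchor(d: 1765-04-30), yielding 1765-04-30.

Answer: cur=2086-05-07


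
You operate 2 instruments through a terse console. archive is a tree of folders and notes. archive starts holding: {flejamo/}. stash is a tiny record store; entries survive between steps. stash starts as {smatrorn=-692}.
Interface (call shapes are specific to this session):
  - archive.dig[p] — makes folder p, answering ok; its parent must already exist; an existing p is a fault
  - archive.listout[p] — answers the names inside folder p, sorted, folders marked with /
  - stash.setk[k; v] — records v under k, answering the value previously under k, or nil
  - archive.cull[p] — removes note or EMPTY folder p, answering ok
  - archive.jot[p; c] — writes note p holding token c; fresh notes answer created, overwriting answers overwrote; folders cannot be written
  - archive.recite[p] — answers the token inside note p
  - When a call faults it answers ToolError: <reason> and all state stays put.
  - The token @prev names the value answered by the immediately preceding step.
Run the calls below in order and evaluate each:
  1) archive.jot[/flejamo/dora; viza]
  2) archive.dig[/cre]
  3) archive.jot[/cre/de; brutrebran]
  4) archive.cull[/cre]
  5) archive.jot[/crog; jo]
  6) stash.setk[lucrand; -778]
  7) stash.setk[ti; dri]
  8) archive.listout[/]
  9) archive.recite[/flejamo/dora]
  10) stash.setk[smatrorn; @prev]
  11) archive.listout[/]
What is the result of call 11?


Answer: [cre/, crog, flejamo/]

Derivation:
>>> archive.jot p=/flejamo/dora c=viza
[out] created
>>> archive.dig p=/cre
[out] ok
>>> archive.jot p=/cre/de c=brutrebran
[out] created
>>> archive.cull p=/cre
[out] ToolError: not empty
>>> archive.jot p=/crog c=jo
[out] created
>>> stash.setk k=lucrand v=-778
[out] nil
>>> stash.setk k=ti v=dri
[out] nil
>>> archive.listout p=/
[out] [cre/, crog, flejamo/]
>>> archive.recite p=/flejamo/dora
[out] viza
>>> stash.setk k=smatrorn v=@prev
[out] -692
>>> archive.listout p=/
[out] [cre/, crog, flejamo/]


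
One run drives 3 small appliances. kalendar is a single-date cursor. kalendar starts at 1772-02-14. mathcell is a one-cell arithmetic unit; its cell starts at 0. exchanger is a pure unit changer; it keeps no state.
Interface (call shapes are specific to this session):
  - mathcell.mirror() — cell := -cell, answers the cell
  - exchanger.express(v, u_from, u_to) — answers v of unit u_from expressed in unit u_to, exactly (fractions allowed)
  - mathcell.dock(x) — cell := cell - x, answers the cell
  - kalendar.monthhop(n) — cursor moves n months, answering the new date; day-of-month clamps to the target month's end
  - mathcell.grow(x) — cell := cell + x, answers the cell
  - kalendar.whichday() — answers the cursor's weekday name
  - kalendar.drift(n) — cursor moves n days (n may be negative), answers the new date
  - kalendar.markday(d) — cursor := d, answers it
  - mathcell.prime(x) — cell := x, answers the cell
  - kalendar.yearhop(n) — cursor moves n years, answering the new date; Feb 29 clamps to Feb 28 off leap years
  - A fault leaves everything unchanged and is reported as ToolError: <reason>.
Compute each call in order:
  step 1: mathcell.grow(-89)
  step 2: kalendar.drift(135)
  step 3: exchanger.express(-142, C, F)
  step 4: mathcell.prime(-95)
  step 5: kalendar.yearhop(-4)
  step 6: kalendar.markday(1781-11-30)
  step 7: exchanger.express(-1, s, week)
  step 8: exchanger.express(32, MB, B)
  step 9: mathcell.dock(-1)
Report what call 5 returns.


·→ mathcell.grow(x→-89)
·← -89
·→ kalendar.drift(n→135)
·← 1772-06-28
·→ exchanger.express(v→-142, u_from→C, u_to→F)
·← -1118/5
·→ mathcell.prime(x→-95)
·← -95
·→ kalendar.yearhop(n→-4)
·← 1768-06-28
·→ kalendar.markday(d→1781-11-30)
·← 1781-11-30
·→ exchanger.express(v→-1, u_from→s, u_to→week)
·← -1/604800
·→ exchanger.express(v→32, u_from→MB, u_to→B)
·← 32000000
·→ mathcell.dock(x→-1)
·← -94

Answer: 1768-06-28


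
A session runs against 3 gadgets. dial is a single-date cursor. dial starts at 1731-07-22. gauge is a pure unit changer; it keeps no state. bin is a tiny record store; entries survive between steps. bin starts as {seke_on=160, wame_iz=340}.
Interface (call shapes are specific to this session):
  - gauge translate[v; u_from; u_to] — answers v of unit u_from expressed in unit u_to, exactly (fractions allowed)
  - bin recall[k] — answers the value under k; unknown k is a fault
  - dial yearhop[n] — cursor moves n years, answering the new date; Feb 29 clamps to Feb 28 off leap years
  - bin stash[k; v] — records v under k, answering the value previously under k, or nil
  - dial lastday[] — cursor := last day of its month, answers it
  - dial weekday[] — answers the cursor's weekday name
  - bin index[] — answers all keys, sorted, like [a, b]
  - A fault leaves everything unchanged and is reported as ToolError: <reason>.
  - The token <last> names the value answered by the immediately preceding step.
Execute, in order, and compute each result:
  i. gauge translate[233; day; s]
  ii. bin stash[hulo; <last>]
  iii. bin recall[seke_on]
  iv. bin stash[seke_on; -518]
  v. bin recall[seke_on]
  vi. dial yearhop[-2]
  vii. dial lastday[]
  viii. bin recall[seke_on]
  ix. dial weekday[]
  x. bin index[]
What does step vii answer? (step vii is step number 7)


Answer: 1729-07-31

Derivation:
·→ gauge translate(v='233', u_from='day', u_to='s')
·← 20131200
·→ bin stash(k='hulo', v='<last>')
·← nil
·→ bin recall(k='seke_on')
·← 160
·→ bin stash(k='seke_on', v='-518')
·← 160
·→ bin recall(k='seke_on')
·← -518
·→ dial yearhop(n='-2')
·← 1729-07-22
·→ dial lastday()
·← 1729-07-31
·→ bin recall(k='seke_on')
·← -518
·→ dial weekday()
·← Sunday
·→ bin index()
·← [hulo, seke_on, wame_iz]


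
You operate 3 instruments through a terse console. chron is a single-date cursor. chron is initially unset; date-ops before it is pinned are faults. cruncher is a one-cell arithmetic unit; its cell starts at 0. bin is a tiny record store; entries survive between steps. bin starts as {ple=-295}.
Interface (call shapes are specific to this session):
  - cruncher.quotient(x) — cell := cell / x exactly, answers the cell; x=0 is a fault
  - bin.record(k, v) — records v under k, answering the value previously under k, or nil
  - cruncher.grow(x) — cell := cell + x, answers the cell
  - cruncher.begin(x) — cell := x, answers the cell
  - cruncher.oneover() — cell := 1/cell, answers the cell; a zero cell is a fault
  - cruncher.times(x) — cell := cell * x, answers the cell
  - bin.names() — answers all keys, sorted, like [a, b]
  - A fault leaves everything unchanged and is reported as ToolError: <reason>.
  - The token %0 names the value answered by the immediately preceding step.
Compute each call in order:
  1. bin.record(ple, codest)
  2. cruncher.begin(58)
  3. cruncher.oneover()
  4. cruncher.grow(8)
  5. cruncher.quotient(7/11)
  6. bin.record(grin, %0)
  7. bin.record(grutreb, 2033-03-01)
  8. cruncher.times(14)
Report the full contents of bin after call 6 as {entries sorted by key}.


% bin.record k: ple v: codest
  -295
% cruncher.begin x: 58
  58
% cruncher.oneover
  1/58
% cruncher.grow x: 8
  465/58
% cruncher.quotient x: 7/11
  5115/406
% bin.record k: grin v: %0
  nil
% bin.record k: grutreb v: 2033-03-01
  nil
% cruncher.times x: 14
  5115/29

Answer: {grin=5115/406, ple=codest}


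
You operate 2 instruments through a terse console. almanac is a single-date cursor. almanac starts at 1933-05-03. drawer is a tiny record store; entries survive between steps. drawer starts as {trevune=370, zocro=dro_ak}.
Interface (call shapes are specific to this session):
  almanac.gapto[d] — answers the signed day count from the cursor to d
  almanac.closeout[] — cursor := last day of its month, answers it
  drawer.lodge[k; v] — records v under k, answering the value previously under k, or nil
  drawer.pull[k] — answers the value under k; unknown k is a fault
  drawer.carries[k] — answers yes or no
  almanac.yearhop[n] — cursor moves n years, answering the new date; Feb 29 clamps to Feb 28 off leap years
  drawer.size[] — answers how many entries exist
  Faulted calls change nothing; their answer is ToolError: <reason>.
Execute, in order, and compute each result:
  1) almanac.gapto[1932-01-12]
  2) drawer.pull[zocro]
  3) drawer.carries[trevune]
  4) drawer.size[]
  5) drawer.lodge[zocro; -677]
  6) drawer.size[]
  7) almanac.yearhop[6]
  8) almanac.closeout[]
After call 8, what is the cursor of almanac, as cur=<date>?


! 1. almanac.gapto(d='1932-01-12') ~> -477
! 2. drawer.pull(k='zocro') ~> dro_ak
! 3. drawer.carries(k='trevune') ~> yes
! 4. drawer.size() ~> 2
! 5. drawer.lodge(k='zocro', v='-677') ~> dro_ak
! 6. drawer.size() ~> 2
! 7. almanac.yearhop(n='6') ~> 1939-05-03
! 8. almanac.closeout() ~> 1939-05-31

Answer: cur=1939-05-31


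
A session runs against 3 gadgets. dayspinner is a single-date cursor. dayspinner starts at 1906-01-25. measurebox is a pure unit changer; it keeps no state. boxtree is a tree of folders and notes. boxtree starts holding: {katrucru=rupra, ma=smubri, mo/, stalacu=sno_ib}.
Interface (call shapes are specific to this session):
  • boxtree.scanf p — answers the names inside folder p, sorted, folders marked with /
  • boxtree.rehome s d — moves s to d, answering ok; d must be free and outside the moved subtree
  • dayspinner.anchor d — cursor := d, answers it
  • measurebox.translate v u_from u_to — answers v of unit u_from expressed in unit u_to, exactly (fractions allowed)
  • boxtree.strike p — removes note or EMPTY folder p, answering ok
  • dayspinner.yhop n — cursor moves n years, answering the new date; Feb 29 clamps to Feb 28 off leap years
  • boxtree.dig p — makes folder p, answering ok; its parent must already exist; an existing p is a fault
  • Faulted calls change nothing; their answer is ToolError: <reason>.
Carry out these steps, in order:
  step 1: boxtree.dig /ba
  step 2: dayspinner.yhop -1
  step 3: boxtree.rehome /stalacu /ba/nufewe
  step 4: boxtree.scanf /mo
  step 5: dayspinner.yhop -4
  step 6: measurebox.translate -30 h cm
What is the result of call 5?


I invoke boxtree.dig on p='/ba', which returns ok.
I invoke dayspinner.yhop on n='-1', → 1905-01-25.
Invoking boxtree.rehome on s='/stalacu', d='/ba/nufewe', — result: ok.
Calling boxtree.scanf on p='/mo', and observe [].
Now I run dayspinner.yhop on n='-4', giving 1901-01-25.
Next I call measurebox.translate on v='-30', u_from='h', u_to='cm', and observe ToolError: incompatible units.

Answer: 1901-01-25


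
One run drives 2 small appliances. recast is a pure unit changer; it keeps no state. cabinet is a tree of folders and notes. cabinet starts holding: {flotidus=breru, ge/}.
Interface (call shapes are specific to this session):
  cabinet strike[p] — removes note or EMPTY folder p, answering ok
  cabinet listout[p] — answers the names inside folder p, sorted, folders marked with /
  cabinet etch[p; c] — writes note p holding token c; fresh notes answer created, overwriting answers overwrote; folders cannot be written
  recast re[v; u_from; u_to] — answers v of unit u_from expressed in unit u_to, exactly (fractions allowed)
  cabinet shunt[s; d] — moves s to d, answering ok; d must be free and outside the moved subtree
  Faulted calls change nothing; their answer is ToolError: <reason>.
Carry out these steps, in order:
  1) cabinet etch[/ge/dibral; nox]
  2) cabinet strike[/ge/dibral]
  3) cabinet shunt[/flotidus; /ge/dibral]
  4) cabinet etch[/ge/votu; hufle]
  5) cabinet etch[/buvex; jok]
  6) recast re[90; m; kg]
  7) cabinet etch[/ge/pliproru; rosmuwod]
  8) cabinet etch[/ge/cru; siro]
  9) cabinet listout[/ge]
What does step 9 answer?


→ cabinet etch(p=/ge/dibral, c=nox)
← created
→ cabinet strike(p=/ge/dibral)
← ok
→ cabinet shunt(s=/flotidus, d=/ge/dibral)
← ok
→ cabinet etch(p=/ge/votu, c=hufle)
← created
→ cabinet etch(p=/buvex, c=jok)
← created
→ recast re(v=90, u_from=m, u_to=kg)
← ToolError: incompatible units
→ cabinet etch(p=/ge/pliproru, c=rosmuwod)
← created
→ cabinet etch(p=/ge/cru, c=siro)
← created
→ cabinet listout(p=/ge)
← [cru, dibral, pliproru, votu]

Answer: [cru, dibral, pliproru, votu]


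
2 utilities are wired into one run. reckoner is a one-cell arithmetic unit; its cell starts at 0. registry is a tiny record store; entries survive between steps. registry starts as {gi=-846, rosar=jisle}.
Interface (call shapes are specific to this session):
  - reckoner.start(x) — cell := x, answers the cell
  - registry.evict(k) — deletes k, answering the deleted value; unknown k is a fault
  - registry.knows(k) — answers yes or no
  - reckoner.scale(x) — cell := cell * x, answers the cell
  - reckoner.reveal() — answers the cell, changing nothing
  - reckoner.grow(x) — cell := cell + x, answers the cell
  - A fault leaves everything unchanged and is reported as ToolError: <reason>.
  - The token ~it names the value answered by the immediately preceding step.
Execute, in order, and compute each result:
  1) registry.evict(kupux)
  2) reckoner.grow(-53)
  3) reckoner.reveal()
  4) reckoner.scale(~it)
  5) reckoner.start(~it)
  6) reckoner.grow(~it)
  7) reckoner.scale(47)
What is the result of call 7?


I use registry.evict with k→kupux, — result: ToolError: no such key kupux.
Calling reckoner.grow with x→-53, and see -53.
I try reckoner.reveal(), and get -53.
I run reckoner.scale with x→~it, — result: 2809.
I use reckoner.start with x→~it, — result: 2809.
Using reckoner.grow with x→~it, and get 5618.
I call reckoner.scale with x→47, — result: 264046.

Answer: 264046


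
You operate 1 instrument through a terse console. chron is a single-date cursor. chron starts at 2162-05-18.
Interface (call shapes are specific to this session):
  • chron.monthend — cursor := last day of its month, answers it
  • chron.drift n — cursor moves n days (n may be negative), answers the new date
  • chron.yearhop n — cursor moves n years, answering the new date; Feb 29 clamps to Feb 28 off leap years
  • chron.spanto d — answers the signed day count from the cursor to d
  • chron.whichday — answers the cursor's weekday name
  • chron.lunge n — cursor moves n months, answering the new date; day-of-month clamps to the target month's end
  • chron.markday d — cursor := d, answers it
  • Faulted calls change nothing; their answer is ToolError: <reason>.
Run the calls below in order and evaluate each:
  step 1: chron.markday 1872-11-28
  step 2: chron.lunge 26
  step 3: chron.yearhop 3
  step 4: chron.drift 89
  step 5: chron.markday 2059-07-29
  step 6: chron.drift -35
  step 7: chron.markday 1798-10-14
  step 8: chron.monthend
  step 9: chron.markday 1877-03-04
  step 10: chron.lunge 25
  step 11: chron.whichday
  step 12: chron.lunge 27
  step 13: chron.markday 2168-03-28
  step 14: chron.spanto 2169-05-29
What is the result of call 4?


·→ chron.markday(1872-11-28)
·← 1872-11-28
·→ chron.lunge(26)
·← 1875-01-28
·→ chron.yearhop(3)
·← 1878-01-28
·→ chron.drift(89)
·← 1878-04-27
·→ chron.markday(2059-07-29)
·← 2059-07-29
·→ chron.drift(-35)
·← 2059-06-24
·→ chron.markday(1798-10-14)
·← 1798-10-14
·→ chron.monthend()
·← 1798-10-31
·→ chron.markday(1877-03-04)
·← 1877-03-04
·→ chron.lunge(25)
·← 1879-04-04
·→ chron.whichday()
·← Friday
·→ chron.lunge(27)
·← 1881-07-04
·→ chron.markday(2168-03-28)
·← 2168-03-28
·→ chron.spanto(2169-05-29)
·← 427

Answer: 1878-04-27


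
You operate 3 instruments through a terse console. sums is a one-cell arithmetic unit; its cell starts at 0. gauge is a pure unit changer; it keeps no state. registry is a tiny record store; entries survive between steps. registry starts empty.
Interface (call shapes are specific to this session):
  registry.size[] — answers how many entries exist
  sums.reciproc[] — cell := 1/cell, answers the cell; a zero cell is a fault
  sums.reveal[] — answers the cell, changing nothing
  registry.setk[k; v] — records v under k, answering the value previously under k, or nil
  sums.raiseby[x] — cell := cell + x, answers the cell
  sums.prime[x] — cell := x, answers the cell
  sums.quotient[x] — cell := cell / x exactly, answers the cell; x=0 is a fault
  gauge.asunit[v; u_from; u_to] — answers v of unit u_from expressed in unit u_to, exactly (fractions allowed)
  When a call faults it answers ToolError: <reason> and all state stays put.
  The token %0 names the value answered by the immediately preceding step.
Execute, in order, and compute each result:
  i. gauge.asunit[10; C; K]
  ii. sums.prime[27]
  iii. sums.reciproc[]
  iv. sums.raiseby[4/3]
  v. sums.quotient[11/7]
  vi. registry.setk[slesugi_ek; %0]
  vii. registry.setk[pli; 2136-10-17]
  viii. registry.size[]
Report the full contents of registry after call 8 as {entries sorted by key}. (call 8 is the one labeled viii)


$ gauge.asunit v: 10 u_from: C u_to: K
:: 5663/20
$ sums.prime x: 27
:: 27
$ sums.reciproc
:: 1/27
$ sums.raiseby x: 4/3
:: 37/27
$ sums.quotient x: 11/7
:: 259/297
$ registry.setk k: slesugi_ek v: %0
:: nil
$ registry.setk k: pli v: 2136-10-17
:: nil
$ registry.size
:: 2

Answer: {pli=2136-10-17, slesugi_ek=259/297}


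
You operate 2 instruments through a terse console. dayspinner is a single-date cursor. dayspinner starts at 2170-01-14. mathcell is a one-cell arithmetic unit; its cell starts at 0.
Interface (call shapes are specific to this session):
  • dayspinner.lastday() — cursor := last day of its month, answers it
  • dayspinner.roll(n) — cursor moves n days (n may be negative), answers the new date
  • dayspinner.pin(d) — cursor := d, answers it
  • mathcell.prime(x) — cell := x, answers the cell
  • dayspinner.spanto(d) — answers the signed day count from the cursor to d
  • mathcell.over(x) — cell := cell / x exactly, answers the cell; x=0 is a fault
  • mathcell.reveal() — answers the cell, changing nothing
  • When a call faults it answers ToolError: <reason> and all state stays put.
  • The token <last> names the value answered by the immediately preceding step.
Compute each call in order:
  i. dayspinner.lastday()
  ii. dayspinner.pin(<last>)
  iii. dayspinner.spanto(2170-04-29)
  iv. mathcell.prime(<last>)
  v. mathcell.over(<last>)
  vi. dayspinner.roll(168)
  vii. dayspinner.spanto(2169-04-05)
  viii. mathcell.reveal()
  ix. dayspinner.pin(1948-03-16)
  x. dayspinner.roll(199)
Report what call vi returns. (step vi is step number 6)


>>> dayspinner.lastday
:: 2170-01-31
>>> dayspinner.pin d→<last>
:: 2170-01-31
>>> dayspinner.spanto d→2170-04-29
:: 88
>>> mathcell.prime x→<last>
:: 88
>>> mathcell.over x→<last>
:: 1
>>> dayspinner.roll n→168
:: 2170-07-18
>>> dayspinner.spanto d→2169-04-05
:: -469
>>> mathcell.reveal
:: 1
>>> dayspinner.pin d→1948-03-16
:: 1948-03-16
>>> dayspinner.roll n→199
:: 1948-10-01

Answer: 2170-07-18


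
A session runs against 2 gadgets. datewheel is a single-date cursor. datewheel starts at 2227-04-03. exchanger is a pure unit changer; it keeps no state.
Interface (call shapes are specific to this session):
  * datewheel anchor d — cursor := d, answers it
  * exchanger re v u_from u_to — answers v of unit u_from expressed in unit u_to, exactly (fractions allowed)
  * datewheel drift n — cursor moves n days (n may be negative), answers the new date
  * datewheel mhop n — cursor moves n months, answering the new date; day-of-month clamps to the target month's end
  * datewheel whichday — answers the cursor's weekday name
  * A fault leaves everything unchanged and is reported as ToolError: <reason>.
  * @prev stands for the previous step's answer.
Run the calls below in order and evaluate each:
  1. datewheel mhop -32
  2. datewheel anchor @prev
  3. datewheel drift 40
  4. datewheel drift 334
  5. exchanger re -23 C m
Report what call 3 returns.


# datewheel mhop(n=-32) => 2224-08-03
# datewheel anchor(d=@prev) => 2224-08-03
# datewheel drift(n=40) => 2224-09-12
# datewheel drift(n=334) => 2225-08-12
# exchanger re(v=-23, u_from=C, u_to=m) => ToolError: incompatible units

Answer: 2224-09-12


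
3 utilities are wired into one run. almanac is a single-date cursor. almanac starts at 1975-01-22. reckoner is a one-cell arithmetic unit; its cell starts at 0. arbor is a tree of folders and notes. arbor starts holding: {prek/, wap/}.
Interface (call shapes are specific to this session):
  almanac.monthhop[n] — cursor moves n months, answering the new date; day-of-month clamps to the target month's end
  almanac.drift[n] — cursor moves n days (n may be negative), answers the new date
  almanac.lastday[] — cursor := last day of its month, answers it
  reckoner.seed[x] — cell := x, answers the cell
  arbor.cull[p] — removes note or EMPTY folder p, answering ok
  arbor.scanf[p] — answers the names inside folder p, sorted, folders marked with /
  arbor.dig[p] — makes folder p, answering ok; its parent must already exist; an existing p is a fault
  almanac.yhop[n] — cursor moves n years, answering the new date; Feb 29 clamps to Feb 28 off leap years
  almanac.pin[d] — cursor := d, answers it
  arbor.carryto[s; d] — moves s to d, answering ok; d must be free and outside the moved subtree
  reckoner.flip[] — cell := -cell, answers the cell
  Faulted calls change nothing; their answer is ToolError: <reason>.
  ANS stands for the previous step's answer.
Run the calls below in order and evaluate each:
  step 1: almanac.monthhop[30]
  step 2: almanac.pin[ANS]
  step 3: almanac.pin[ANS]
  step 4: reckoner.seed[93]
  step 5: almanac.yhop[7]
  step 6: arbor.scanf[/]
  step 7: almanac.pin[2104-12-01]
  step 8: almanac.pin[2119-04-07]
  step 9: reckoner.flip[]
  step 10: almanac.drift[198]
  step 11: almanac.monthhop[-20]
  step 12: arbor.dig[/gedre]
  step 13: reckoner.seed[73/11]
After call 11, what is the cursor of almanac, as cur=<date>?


;; 1. almanac.monthhop(n='30') : 1977-07-22
;; 2. almanac.pin(d='ANS') : 1977-07-22
;; 3. almanac.pin(d='ANS') : 1977-07-22
;; 4. reckoner.seed(x='93') : 93
;; 5. almanac.yhop(n='7') : 1984-07-22
;; 6. arbor.scanf(p='/') : [prek/, wap/]
;; 7. almanac.pin(d='2104-12-01') : 2104-12-01
;; 8. almanac.pin(d='2119-04-07') : 2119-04-07
;; 9. reckoner.flip() : -93
;; 10. almanac.drift(n='198') : 2119-10-22
;; 11. almanac.monthhop(n='-20') : 2118-02-22
;; 12. arbor.dig(p='/gedre') : ok
;; 13. reckoner.seed(x='73/11') : 73/11

Answer: cur=2118-02-22


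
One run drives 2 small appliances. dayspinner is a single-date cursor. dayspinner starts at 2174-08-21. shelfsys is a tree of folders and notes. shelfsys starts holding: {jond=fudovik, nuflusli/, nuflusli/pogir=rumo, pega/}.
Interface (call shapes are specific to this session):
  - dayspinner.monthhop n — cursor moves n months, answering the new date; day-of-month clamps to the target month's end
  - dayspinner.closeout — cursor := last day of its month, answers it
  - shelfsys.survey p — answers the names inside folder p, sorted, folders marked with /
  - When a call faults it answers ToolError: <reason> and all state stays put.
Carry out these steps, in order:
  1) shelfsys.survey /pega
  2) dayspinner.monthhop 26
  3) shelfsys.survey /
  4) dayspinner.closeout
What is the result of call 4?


$ shelfsys.survey p=/pega
:: []
$ dayspinner.monthhop n=26
:: 2176-10-21
$ shelfsys.survey p=/
:: [jond, nuflusli/, pega/]
$ dayspinner.closeout
:: 2176-10-31

Answer: 2176-10-31


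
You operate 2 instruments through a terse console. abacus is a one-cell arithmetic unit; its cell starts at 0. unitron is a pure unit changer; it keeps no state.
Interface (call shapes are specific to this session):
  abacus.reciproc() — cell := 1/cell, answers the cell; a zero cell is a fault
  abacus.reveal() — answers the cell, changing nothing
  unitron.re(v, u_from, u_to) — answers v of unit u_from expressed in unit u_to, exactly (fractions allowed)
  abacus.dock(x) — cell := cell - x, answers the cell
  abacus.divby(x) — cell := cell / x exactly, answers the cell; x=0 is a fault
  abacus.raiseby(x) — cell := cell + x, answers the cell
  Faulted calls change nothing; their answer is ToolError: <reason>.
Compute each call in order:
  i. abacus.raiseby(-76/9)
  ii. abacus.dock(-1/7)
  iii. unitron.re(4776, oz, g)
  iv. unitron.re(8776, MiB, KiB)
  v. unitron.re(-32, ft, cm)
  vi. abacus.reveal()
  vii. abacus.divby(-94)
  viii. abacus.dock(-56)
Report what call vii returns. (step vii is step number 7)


Answer: 523/5922

Derivation:
Now I run abacus.raiseby on x=-76/9: -76/9.
Now I run abacus.dock on x=-1/7: -523/63.
Using unitron.re on v=4776, u_from=oz, u_to=g, which returns 27079464489/200000.
I try unitron.re on v=8776, u_from=MiB, u_to=KiB, and get 8986624.
I run unitron.re on v=-32, u_from=ft, u_to=cm, which returns -24384/25.
Now I run abacus.reveal(), → -523/63.
I invoke abacus.divby on x=-94, yielding 523/5922.
Now I run abacus.dock on x=-56, — result: 332155/5922.


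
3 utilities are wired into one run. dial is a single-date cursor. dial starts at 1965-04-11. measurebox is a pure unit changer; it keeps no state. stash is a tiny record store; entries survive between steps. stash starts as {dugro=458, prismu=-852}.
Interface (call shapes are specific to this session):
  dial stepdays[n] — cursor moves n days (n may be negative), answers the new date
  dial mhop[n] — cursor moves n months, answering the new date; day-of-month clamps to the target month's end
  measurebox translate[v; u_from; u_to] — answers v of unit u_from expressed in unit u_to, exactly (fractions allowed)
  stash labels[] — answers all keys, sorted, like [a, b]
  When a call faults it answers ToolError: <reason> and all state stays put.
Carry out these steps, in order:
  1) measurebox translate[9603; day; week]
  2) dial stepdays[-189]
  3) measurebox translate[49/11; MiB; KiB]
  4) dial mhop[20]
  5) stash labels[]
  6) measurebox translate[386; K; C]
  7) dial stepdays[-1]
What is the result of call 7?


CALL measurebox translate[v=9603; u_from=day; u_to=week]
RET  9603/7
CALL dial stepdays[n=-189]
RET  1964-10-04
CALL measurebox translate[v=49/11; u_from=MiB; u_to=KiB]
RET  50176/11
CALL dial mhop[n=20]
RET  1966-06-04
CALL stash labels[]
RET  [dugro, prismu]
CALL measurebox translate[v=386; u_from=K; u_to=C]
RET  2257/20
CALL dial stepdays[n=-1]
RET  1966-06-03

Answer: 1966-06-03


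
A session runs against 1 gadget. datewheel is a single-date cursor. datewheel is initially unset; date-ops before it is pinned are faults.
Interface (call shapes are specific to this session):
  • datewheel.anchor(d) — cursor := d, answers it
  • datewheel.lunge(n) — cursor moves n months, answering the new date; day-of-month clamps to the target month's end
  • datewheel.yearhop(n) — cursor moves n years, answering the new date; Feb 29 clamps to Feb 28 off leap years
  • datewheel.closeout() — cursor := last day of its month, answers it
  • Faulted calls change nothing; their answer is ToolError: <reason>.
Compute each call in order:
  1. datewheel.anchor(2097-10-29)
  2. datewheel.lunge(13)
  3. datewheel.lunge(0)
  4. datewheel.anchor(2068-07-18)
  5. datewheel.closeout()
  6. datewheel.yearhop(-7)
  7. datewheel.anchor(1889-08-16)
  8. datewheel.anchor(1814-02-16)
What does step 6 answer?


> datewheel.anchor d: 2097-10-29
[out] 2097-10-29
> datewheel.lunge n: 13
[out] 2098-11-29
> datewheel.lunge n: 0
[out] 2098-11-29
> datewheel.anchor d: 2068-07-18
[out] 2068-07-18
> datewheel.closeout
[out] 2068-07-31
> datewheel.yearhop n: -7
[out] 2061-07-31
> datewheel.anchor d: 1889-08-16
[out] 1889-08-16
> datewheel.anchor d: 1814-02-16
[out] 1814-02-16

Answer: 2061-07-31


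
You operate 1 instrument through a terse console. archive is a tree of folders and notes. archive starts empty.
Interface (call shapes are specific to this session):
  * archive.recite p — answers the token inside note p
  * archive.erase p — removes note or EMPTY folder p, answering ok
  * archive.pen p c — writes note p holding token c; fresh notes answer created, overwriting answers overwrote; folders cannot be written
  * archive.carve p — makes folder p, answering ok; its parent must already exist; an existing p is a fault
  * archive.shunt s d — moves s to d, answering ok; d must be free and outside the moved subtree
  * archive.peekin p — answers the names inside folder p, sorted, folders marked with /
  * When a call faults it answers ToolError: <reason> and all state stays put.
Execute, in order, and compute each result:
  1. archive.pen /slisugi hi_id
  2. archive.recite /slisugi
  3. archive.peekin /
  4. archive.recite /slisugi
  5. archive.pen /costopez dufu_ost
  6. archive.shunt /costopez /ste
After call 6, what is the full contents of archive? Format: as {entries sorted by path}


Act: archive.pen[p→/slisugi; c→hi_id]
Obs: created
Act: archive.recite[p→/slisugi]
Obs: hi_id
Act: archive.peekin[p→/]
Obs: [slisugi]
Act: archive.recite[p→/slisugi]
Obs: hi_id
Act: archive.pen[p→/costopez; c→dufu_ost]
Obs: created
Act: archive.shunt[s→/costopez; d→/ste]
Obs: ok

Answer: {slisugi=hi_id, ste=dufu_ost}


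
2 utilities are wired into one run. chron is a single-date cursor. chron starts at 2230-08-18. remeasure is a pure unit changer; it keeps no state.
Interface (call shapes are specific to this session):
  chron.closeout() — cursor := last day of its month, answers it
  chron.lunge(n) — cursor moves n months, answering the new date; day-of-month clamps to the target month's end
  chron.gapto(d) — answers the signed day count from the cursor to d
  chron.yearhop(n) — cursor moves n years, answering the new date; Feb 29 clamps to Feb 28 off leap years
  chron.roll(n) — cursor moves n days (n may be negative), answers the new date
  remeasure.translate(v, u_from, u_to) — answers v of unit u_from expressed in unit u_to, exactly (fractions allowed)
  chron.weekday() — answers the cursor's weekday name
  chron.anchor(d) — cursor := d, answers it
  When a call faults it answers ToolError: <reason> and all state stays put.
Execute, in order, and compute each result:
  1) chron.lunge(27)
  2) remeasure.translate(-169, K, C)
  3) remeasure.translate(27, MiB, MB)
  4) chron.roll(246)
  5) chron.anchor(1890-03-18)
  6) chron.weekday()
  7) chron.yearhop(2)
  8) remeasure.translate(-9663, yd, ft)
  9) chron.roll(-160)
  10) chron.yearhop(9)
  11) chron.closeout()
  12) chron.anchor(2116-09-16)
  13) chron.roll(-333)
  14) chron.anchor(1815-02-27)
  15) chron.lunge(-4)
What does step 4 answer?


Answer: 2233-07-22

Derivation:
I invoke chron.lunge with n='27', giving 2232-11-18.
I invoke remeasure.translate with v='-169', u_from='K', u_to='C', — result: -8843/20.
Now I run remeasure.translate with v='27', u_from='MiB', u_to='MB', → 442368/15625.
Invoking chron.roll with n='246', → 2233-07-22.
I try chron.anchor with d='1890-03-18', yielding 1890-03-18.
I run chron.weekday(), — result: Tuesday.
I try chron.yearhop with n='2', — result: 1892-03-18.
Invoking remeasure.translate with v='-9663', u_from='yd', u_to='ft', yielding -28989.
I run chron.roll with n='-160', — result: 1891-10-10.
Next I call chron.yearhop with n='9', yielding 1900-10-10.
Then chron.closeout: 1900-10-31.
I invoke chron.anchor with d='2116-09-16', → 2116-09-16.
I call chron.roll with n='-333', giving 2115-10-19.
I invoke chron.anchor with d='1815-02-27', yielding 1815-02-27.
Then chron.lunge with n='-4', which returns 1814-10-27.


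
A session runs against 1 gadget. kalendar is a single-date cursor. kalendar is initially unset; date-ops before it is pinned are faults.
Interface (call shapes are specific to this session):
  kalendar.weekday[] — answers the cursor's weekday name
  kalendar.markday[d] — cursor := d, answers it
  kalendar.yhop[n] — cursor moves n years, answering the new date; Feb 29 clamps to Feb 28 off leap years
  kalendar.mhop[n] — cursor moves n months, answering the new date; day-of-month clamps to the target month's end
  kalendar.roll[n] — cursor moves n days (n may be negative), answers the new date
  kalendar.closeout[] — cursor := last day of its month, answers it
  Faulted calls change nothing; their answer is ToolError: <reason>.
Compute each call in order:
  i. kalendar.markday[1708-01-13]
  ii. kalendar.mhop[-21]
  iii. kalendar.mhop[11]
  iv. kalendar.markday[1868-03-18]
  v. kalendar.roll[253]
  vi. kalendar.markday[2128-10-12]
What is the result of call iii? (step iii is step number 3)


% 1. markday(d: 1708-01-13) -> 1708-01-13
% 2. mhop(n: -21) -> 1706-04-13
% 3. mhop(n: 11) -> 1707-03-13
% 4. markday(d: 1868-03-18) -> 1868-03-18
% 5. roll(n: 253) -> 1868-11-26
% 6. markday(d: 2128-10-12) -> 2128-10-12

Answer: 1707-03-13


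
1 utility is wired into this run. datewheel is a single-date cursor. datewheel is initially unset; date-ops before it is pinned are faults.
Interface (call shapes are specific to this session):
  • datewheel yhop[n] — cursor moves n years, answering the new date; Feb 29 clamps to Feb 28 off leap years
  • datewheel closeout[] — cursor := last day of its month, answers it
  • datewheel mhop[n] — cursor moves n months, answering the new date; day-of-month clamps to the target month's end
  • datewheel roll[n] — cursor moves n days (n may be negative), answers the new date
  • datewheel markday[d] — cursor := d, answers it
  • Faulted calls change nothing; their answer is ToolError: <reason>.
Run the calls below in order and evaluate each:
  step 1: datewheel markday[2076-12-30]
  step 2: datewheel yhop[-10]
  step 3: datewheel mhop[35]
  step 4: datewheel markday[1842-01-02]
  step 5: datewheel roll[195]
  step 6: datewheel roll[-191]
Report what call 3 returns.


Answer: 2069-11-30

Derivation:
// datewheel markday(d: 2076-12-30) : 2076-12-30
// datewheel yhop(n: -10) : 2066-12-30
// datewheel mhop(n: 35) : 2069-11-30
// datewheel markday(d: 1842-01-02) : 1842-01-02
// datewheel roll(n: 195) : 1842-07-16
// datewheel roll(n: -191) : 1842-01-06


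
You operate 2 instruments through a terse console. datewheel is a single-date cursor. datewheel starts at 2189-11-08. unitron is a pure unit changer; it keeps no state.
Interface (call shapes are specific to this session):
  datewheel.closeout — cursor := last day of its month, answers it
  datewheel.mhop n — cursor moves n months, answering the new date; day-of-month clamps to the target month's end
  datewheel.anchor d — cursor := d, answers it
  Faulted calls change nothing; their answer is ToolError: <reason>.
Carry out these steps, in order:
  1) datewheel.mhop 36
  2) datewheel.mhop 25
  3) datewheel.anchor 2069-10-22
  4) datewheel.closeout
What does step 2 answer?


# 1. mhop(n→36) -> 2192-11-08
# 2. mhop(n→25) -> 2194-12-08
# 3. anchor(d→2069-10-22) -> 2069-10-22
# 4. closeout() -> 2069-10-31

Answer: 2194-12-08


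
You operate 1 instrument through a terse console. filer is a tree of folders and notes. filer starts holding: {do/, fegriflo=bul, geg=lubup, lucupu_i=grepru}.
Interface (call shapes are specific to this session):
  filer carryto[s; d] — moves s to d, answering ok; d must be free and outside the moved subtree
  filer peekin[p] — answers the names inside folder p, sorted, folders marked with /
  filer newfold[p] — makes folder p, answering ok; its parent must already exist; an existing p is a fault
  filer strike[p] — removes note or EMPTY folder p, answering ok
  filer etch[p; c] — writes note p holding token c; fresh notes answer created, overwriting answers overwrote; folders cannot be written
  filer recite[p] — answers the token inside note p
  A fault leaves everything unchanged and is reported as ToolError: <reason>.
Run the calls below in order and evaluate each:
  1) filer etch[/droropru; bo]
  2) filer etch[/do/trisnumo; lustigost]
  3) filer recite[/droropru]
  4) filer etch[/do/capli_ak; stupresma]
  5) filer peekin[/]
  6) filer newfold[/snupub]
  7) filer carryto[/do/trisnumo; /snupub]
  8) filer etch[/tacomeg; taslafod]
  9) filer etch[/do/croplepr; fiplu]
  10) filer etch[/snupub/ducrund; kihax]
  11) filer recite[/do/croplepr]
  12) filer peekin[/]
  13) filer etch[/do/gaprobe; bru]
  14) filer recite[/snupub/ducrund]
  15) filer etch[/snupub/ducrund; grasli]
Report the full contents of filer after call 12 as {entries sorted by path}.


Answer: {do/, do/capli_ak=stupresma, do/croplepr=fiplu, do/trisnumo=lustigost, droropru=bo, fegriflo=bul, geg=lubup, lucupu_i=grepru, snupub/, snupub/ducrund=kihax, tacomeg=taslafod}

Derivation:
Then filer etch on p='/droropru', c='bo', giving created.
I call filer etch on p='/do/trisnumo', c='lustigost', and observe created.
Next I call filer recite on p='/droropru', → bo.
Then filer etch on p='/do/capli_ak', c='stupresma', and see created.
Next I call filer peekin on p='/', and get [do/, droropru, fegriflo, geg, lucupu_i].
Then filer newfold on p='/snupub', and see ok.
Next I call filer carryto on s='/do/trisnumo', d='/snupub', and get ToolError: exists.
Calling filer etch on p='/tacomeg', c='taslafod', and observe created.
Now I run filer etch on p='/do/croplepr', c='fiplu', → created.
I try filer etch on p='/snupub/ducrund', c='kihax', → created.
Calling filer recite on p='/do/croplepr', and observe fiplu.
Next I call filer peekin on p='/', and get [do/, droropru, fegriflo, geg, lucupu_i, snupub/, tacomeg].
Using filer etch on p='/do/gaprobe', c='bru', and see created.
Using filer recite on p='/snupub/ducrund', and observe kihax.
Invoking filer etch on p='/snupub/ducrund', c='grasli': overwrote.


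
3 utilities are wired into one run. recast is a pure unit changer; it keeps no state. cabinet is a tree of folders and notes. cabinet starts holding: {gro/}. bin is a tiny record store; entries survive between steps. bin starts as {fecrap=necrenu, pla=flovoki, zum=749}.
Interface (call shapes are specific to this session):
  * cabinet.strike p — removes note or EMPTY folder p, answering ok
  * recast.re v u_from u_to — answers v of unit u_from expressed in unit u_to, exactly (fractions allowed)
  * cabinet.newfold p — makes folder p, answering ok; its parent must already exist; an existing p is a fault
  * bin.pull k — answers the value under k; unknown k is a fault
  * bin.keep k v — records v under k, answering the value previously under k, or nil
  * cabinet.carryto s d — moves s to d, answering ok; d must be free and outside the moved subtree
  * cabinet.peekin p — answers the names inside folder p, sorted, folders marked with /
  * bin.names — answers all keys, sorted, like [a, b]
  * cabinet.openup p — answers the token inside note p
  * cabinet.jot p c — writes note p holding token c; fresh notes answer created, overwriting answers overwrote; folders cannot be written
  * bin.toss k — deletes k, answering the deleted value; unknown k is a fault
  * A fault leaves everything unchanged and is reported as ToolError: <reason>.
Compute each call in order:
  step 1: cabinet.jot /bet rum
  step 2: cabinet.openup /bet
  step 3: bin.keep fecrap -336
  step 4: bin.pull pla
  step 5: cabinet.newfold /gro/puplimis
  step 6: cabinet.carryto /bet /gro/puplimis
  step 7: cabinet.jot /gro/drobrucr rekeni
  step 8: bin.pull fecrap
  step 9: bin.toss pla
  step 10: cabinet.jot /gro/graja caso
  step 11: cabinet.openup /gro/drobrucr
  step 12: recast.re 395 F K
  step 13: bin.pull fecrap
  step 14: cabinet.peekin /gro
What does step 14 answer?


[in] jot p: /bet c: rum
= created
[in] openup p: /bet
= rum
[in] keep k: fecrap v: -336
= necrenu
[in] pull k: pla
= flovoki
[in] newfold p: /gro/puplimis
= ok
[in] carryto s: /bet d: /gro/puplimis
= ToolError: exists
[in] jot p: /gro/drobrucr c: rekeni
= created
[in] pull k: fecrap
= -336
[in] toss k: pla
= flovoki
[in] jot p: /gro/graja c: caso
= created
[in] openup p: /gro/drobrucr
= rekeni
[in] re v: 395 u_from: F u_to: K
= 28489/60
[in] pull k: fecrap
= -336
[in] peekin p: /gro
= [drobrucr, graja, puplimis/]

Answer: [drobrucr, graja, puplimis/]
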